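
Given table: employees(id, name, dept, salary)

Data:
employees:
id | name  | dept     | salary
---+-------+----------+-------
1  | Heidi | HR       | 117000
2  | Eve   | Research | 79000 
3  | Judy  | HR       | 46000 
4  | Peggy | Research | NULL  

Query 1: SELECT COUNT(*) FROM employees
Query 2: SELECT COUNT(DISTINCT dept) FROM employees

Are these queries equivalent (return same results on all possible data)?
No, not equivalent

Query 1 returns: [(4,)]
Query 2 returns: [(2,)]

Reason: COUNT(*) counts rows, COUNT(DISTINCT dept) counts unique depts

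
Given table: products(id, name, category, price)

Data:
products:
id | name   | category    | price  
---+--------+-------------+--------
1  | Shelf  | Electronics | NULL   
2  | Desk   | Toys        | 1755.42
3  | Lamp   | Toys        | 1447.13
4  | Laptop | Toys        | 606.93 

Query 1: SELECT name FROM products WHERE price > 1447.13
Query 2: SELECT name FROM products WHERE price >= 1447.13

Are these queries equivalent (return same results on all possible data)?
No, not equivalent

Query 1 returns: [('Desk',)]
Query 2 returns: [('Desk',), ('Lamp',)]

Reason: > vs >= gives different results when price = 1447.13 exists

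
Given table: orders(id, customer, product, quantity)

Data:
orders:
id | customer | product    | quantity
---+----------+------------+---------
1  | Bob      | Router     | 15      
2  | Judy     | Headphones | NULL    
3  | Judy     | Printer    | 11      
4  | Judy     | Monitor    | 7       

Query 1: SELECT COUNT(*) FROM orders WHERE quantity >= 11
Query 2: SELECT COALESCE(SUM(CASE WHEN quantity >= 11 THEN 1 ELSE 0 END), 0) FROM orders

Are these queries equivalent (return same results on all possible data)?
Yes, equivalent

Both queries return: [(2,)]

Reason: COUNT with WHERE vs conditional SUM (COALESCE handles empty-table NULL)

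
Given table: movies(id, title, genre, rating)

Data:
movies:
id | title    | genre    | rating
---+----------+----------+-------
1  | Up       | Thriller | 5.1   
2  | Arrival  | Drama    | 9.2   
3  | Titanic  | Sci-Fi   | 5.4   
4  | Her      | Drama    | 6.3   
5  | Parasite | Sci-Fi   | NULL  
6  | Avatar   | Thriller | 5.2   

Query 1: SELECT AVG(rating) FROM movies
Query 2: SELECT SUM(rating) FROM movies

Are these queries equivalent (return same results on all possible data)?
No, not equivalent

Query 1 returns: [(6.24,)]
Query 2 returns: [(31.2,)]

Reason: AVG vs SUM give different aggregate values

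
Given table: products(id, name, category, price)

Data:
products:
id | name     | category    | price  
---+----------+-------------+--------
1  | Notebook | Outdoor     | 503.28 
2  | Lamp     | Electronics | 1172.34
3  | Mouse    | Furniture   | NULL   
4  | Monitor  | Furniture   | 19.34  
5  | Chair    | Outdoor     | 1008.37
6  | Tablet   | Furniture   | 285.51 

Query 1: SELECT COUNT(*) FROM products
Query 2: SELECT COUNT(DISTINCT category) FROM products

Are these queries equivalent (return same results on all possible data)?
No, not equivalent

Query 1 returns: [(6,)]
Query 2 returns: [(3,)]

Reason: COUNT(*) counts rows, COUNT(DISTINCT category) counts unique categorys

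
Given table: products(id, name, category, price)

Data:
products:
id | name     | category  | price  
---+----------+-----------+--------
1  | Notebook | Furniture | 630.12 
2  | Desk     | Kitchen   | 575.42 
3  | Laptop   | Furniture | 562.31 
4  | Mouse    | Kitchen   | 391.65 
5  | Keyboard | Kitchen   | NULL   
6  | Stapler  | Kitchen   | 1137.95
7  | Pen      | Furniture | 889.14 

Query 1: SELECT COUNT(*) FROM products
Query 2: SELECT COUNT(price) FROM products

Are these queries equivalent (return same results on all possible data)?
No, not equivalent

Query 1 returns: [(7,)]
Query 2 returns: [(6,)]

Reason: COUNT(*) includes NULLs, COUNT(column) excludes them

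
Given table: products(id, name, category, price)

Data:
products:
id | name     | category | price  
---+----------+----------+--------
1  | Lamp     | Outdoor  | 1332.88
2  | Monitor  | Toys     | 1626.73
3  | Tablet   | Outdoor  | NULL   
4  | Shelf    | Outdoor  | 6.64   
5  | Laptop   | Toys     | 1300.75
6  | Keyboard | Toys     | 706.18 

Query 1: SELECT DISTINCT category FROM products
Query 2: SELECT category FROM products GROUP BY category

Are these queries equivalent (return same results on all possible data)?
Yes, equivalent

Both queries return: [('Outdoor',), ('Toys',)]

Reason: Both get unique categorys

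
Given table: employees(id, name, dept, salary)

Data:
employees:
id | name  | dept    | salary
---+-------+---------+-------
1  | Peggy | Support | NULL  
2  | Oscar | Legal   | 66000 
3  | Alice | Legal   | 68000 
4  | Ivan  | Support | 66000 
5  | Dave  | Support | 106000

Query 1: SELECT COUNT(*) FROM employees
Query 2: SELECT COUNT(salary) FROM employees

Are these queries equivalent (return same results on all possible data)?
No, not equivalent

Query 1 returns: [(5,)]
Query 2 returns: [(4,)]

Reason: COUNT(*) includes NULLs, COUNT(column) excludes them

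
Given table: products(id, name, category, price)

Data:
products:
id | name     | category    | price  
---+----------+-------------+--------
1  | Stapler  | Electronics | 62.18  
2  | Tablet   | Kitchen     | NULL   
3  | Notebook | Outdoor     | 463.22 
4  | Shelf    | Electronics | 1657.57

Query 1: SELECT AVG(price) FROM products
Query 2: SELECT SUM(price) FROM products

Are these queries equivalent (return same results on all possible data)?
No, not equivalent

Query 1 returns: [(727.6566666666666,)]
Query 2 returns: [(2182.97,)]

Reason: AVG vs SUM give different aggregate values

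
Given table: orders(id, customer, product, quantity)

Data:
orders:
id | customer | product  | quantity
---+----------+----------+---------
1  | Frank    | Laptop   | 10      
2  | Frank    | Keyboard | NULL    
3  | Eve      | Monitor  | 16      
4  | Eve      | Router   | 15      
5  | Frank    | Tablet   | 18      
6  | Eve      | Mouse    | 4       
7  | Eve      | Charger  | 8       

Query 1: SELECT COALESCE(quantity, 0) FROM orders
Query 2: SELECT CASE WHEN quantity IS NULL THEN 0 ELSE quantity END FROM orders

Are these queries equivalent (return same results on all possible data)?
Yes, equivalent

Both queries return: [(0,), (4,), (8,), (10,), (15,), (16,), (18,)]

Reason: COALESCE vs CASE for NULL handling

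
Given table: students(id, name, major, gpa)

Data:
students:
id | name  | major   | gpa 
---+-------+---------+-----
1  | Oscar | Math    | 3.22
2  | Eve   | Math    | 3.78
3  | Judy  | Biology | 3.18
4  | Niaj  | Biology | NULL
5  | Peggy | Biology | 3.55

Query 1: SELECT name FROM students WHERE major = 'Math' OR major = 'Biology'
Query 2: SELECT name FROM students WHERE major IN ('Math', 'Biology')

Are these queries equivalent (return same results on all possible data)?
Yes, equivalent

Both queries return: [('Eve',), ('Judy',), ('Niaj',), ('Oscar',), ('Peggy',)]

Reason: OR vs IN are equivalent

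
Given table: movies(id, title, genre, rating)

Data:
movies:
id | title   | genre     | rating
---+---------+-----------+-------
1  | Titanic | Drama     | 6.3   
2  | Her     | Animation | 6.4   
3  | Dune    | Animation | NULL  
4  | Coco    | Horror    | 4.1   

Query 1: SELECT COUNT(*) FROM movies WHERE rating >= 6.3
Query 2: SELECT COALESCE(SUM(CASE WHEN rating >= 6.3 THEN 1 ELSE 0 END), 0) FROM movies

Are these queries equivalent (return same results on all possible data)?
Yes, equivalent

Both queries return: [(2,)]

Reason: COUNT with WHERE vs conditional SUM (COALESCE handles empty-table NULL)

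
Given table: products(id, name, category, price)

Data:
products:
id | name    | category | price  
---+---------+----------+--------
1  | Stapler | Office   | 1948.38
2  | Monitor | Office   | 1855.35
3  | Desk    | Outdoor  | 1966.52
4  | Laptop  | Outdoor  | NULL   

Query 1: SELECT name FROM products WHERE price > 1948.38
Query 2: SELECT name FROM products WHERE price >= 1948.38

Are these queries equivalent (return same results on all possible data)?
No, not equivalent

Query 1 returns: [('Desk',)]
Query 2 returns: [('Stapler',), ('Desk',)]

Reason: > vs >= gives different results when price = 1948.38 exists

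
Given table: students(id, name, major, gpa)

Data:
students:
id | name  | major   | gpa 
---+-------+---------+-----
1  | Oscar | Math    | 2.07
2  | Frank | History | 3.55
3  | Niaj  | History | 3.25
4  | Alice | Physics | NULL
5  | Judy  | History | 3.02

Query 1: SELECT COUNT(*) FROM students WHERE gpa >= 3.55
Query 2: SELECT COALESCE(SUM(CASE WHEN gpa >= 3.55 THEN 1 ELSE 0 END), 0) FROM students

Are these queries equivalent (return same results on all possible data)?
Yes, equivalent

Both queries return: [(1,)]

Reason: COUNT with WHERE vs conditional SUM (COALESCE handles empty-table NULL)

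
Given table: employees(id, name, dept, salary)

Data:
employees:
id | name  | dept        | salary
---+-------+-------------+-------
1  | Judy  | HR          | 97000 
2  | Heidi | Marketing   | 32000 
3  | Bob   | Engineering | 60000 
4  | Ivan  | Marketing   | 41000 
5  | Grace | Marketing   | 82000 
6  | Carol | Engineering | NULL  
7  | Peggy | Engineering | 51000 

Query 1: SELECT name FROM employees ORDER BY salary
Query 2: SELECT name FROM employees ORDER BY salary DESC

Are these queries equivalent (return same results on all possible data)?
No, not equivalent

Query 1 returns: [('Carol',), ('Heidi',), ('Ivan',), ('Peggy',), ('Bob',), ('Grace',), ('Judy',)]
Query 2 returns: [('Judy',), ('Grace',), ('Bob',), ('Peggy',), ('Ivan',), ('Heidi',), ('Carol',)]

Reason: ASC vs DESC gives opposite ordering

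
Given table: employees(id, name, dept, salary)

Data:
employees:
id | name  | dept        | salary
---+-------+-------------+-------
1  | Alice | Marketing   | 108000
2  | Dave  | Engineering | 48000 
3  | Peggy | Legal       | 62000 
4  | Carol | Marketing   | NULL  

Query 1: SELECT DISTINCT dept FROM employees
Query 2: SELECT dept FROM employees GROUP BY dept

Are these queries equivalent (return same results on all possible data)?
Yes, equivalent

Both queries return: [('Engineering',), ('Legal',), ('Marketing',)]

Reason: Both get unique depts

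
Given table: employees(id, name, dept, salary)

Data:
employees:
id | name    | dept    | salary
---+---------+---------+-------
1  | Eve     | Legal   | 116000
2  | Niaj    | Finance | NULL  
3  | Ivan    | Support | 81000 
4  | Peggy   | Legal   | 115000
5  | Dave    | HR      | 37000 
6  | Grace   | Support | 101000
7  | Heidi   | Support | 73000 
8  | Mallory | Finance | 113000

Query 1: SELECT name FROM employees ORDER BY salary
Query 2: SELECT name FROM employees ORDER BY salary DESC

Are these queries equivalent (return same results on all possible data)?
No, not equivalent

Query 1 returns: [('Niaj',), ('Dave',), ('Heidi',), ('Ivan',), ('Grace',), ('Mallory',), ('Peggy',), ('Eve',)]
Query 2 returns: [('Eve',), ('Peggy',), ('Mallory',), ('Grace',), ('Ivan',), ('Heidi',), ('Dave',), ('Niaj',)]

Reason: ASC vs DESC gives opposite ordering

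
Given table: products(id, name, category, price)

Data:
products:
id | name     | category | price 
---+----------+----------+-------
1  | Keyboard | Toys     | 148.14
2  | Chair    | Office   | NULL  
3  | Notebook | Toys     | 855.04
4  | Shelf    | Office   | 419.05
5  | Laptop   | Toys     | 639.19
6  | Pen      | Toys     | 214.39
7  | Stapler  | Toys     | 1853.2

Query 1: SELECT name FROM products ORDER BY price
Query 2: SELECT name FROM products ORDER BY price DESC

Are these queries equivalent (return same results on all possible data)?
No, not equivalent

Query 1 returns: [('Chair',), ('Keyboard',), ('Pen',), ('Shelf',), ('Laptop',), ('Notebook',), ('Stapler',)]
Query 2 returns: [('Stapler',), ('Notebook',), ('Laptop',), ('Shelf',), ('Pen',), ('Keyboard',), ('Chair',)]

Reason: ASC vs DESC gives opposite ordering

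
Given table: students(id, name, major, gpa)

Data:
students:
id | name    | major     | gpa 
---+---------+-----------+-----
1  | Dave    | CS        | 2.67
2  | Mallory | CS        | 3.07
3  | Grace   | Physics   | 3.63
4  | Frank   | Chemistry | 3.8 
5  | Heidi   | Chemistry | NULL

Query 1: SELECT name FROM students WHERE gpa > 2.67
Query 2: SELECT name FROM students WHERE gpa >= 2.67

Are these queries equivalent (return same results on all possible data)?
No, not equivalent

Query 1 returns: [('Mallory',), ('Grace',), ('Frank',)]
Query 2 returns: [('Dave',), ('Mallory',), ('Grace',), ('Frank',)]

Reason: > vs >= gives different results when gpa = 2.67 exists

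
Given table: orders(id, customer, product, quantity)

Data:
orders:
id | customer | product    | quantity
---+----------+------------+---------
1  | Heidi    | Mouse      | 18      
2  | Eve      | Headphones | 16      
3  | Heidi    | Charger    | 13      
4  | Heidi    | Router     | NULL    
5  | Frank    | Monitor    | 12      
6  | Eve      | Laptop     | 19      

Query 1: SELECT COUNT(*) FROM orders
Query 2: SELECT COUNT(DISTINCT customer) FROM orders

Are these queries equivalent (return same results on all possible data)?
No, not equivalent

Query 1 returns: [(6,)]
Query 2 returns: [(3,)]

Reason: COUNT(*) counts rows, COUNT(DISTINCT customer) counts unique customers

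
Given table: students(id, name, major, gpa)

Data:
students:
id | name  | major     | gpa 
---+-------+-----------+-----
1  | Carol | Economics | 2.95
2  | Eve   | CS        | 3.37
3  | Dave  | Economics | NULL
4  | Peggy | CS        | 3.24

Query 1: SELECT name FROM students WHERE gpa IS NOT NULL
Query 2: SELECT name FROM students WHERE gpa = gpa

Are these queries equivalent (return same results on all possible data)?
Yes, equivalent

Both queries return: [('Carol',), ('Eve',), ('Peggy',)]

Reason: IS NOT NULL vs self-equality (both exclude NULLs)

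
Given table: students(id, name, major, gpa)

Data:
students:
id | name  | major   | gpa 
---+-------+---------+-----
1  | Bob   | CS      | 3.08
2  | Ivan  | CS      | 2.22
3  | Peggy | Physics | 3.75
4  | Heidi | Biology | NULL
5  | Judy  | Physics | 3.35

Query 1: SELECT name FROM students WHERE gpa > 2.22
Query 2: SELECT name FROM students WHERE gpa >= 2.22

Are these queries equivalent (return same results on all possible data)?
No, not equivalent

Query 1 returns: [('Bob',), ('Peggy',), ('Judy',)]
Query 2 returns: [('Bob',), ('Ivan',), ('Peggy',), ('Judy',)]

Reason: > vs >= gives different results when gpa = 2.22 exists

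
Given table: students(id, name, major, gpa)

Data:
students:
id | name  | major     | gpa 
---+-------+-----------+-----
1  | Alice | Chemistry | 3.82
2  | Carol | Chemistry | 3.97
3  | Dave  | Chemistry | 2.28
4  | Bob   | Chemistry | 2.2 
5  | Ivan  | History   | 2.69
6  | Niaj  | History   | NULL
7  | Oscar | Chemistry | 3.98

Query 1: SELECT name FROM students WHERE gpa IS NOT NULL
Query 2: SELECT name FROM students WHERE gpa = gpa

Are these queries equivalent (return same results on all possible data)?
Yes, equivalent

Both queries return: [('Alice',), ('Bob',), ('Carol',), ('Dave',), ('Ivan',), ('Oscar',)]

Reason: IS NOT NULL vs self-equality (both exclude NULLs)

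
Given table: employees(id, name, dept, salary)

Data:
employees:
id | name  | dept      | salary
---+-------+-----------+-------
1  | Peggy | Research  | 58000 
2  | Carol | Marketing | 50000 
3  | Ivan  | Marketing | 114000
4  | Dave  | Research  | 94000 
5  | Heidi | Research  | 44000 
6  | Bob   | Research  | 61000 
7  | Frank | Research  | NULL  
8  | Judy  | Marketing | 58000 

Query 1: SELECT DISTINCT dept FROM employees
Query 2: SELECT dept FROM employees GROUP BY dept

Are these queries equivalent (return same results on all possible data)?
Yes, equivalent

Both queries return: [('Marketing',), ('Research',)]

Reason: Both get unique depts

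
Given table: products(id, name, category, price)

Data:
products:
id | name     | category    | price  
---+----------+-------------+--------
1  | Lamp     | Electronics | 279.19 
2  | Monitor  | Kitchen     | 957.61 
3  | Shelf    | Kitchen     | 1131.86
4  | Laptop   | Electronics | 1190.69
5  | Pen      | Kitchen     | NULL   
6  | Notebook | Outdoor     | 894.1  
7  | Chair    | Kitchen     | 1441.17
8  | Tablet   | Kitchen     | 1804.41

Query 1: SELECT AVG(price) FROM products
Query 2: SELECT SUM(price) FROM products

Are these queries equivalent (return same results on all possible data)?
No, not equivalent

Query 1 returns: [(1099.8614285714286,)]
Query 2 returns: [(7699.03,)]

Reason: AVG vs SUM give different aggregate values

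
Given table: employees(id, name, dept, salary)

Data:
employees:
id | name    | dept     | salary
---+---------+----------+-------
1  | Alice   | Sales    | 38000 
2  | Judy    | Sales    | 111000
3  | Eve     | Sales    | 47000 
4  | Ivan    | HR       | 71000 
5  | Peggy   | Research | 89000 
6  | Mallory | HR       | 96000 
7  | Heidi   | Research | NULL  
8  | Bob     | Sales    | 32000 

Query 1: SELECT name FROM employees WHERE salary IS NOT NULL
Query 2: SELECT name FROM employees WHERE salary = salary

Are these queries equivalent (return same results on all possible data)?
Yes, equivalent

Both queries return: [('Alice',), ('Bob',), ('Eve',), ('Ivan',), ('Judy',), ('Mallory',), ('Peggy',)]

Reason: IS NOT NULL vs self-equality (both exclude NULLs)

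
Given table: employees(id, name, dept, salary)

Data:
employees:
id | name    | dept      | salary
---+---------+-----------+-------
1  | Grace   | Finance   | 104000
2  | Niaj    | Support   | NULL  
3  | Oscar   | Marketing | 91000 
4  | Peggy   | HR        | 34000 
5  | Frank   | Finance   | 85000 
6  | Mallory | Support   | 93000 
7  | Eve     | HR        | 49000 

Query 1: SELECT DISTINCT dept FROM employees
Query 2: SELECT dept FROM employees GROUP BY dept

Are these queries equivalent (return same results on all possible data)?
Yes, equivalent

Both queries return: [('Finance',), ('HR',), ('Marketing',), ('Support',)]

Reason: Both get unique depts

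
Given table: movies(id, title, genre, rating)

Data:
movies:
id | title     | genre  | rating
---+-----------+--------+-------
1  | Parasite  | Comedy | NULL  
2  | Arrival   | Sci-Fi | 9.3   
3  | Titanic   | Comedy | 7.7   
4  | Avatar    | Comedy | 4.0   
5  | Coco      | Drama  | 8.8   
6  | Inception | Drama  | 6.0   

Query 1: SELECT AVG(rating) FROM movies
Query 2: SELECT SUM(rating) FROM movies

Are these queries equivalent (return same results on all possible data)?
No, not equivalent

Query 1 returns: [(7.160000000000001,)]
Query 2 returns: [(35.800000000000004,)]

Reason: AVG vs SUM give different aggregate values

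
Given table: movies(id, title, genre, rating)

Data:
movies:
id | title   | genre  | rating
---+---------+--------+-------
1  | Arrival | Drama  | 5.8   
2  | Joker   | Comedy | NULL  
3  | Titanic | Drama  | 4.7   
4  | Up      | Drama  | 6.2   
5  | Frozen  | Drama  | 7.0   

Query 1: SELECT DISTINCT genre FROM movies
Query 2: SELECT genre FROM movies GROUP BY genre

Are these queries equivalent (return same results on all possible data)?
Yes, equivalent

Both queries return: [('Comedy',), ('Drama',)]

Reason: Both get unique genres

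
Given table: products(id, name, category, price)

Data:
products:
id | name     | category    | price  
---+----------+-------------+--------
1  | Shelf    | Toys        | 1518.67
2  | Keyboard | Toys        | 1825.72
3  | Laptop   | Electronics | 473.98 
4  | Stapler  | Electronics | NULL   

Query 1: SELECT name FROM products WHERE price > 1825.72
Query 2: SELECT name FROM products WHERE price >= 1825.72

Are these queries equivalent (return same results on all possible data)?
No, not equivalent

Query 1 returns: []
Query 2 returns: [('Keyboard',)]

Reason: > vs >= gives different results when price = 1825.72 exists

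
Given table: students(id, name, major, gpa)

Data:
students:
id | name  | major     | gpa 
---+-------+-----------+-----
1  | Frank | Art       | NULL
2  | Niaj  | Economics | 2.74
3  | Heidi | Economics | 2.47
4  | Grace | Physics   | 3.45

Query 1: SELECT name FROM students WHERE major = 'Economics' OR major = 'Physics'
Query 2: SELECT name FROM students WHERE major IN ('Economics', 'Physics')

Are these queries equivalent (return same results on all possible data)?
Yes, equivalent

Both queries return: [('Grace',), ('Heidi',), ('Niaj',)]

Reason: OR vs IN are equivalent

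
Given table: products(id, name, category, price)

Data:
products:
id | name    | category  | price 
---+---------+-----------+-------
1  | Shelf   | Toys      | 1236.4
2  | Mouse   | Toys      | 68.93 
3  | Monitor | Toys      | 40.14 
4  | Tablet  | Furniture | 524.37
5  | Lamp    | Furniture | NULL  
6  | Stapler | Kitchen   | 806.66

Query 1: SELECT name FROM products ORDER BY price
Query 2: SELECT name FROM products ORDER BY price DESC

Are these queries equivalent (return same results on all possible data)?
No, not equivalent

Query 1 returns: [('Lamp',), ('Monitor',), ('Mouse',), ('Tablet',), ('Stapler',), ('Shelf',)]
Query 2 returns: [('Shelf',), ('Stapler',), ('Tablet',), ('Mouse',), ('Monitor',), ('Lamp',)]

Reason: ASC vs DESC gives opposite ordering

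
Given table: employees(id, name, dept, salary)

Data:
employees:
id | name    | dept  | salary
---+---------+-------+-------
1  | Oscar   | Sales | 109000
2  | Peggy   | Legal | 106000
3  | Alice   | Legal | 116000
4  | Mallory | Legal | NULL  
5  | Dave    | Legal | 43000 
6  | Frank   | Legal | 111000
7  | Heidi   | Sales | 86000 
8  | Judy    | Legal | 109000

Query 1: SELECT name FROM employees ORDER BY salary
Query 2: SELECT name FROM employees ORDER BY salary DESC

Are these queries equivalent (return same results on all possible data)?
No, not equivalent

Query 1 returns: [('Mallory',), ('Dave',), ('Heidi',), ('Peggy',), ('Oscar',), ('Judy',), ('Frank',), ('Alice',)]
Query 2 returns: [('Alice',), ('Frank',), ('Oscar',), ('Judy',), ('Peggy',), ('Heidi',), ('Dave',), ('Mallory',)]

Reason: ASC vs DESC gives opposite ordering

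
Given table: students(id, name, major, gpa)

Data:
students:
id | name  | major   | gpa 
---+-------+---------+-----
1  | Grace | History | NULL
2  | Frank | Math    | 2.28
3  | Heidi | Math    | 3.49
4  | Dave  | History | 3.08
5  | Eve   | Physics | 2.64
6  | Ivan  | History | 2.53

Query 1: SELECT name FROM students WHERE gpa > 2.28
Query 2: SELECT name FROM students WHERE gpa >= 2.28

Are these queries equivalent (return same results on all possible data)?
No, not equivalent

Query 1 returns: [('Heidi',), ('Dave',), ('Eve',), ('Ivan',)]
Query 2 returns: [('Frank',), ('Heidi',), ('Dave',), ('Eve',), ('Ivan',)]

Reason: > vs >= gives different results when gpa = 2.28 exists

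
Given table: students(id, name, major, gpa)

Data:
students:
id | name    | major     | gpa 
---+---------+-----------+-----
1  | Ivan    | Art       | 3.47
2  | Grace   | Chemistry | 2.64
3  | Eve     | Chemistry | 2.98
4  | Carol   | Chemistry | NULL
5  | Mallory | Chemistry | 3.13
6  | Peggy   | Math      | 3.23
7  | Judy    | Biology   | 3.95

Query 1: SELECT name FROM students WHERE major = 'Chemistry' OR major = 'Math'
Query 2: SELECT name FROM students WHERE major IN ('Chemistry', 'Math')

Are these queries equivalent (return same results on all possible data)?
Yes, equivalent

Both queries return: [('Carol',), ('Eve',), ('Grace',), ('Mallory',), ('Peggy',)]

Reason: OR vs IN are equivalent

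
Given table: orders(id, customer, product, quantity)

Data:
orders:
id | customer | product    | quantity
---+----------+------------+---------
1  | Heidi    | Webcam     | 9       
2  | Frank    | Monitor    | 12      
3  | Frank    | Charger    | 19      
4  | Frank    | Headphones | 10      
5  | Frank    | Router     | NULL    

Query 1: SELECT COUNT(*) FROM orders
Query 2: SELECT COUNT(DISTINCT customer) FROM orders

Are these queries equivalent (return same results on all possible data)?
No, not equivalent

Query 1 returns: [(5,)]
Query 2 returns: [(2,)]

Reason: COUNT(*) counts rows, COUNT(DISTINCT customer) counts unique customers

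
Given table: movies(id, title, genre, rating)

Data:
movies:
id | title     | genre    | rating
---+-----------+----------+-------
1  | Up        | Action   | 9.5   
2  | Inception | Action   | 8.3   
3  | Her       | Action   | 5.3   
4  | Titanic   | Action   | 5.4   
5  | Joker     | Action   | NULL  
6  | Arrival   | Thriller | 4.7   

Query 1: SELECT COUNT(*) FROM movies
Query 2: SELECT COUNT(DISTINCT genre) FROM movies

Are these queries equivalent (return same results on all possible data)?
No, not equivalent

Query 1 returns: [(6,)]
Query 2 returns: [(2,)]

Reason: COUNT(*) counts rows, COUNT(DISTINCT genre) counts unique genres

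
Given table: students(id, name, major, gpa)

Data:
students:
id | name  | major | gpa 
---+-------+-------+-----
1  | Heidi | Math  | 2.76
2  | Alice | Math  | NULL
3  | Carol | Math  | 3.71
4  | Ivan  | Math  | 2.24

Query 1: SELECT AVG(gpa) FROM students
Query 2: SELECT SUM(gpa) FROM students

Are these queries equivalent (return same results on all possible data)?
No, not equivalent

Query 1 returns: [(2.9033333333333338,)]
Query 2 returns: [(8.71,)]

Reason: AVG vs SUM give different aggregate values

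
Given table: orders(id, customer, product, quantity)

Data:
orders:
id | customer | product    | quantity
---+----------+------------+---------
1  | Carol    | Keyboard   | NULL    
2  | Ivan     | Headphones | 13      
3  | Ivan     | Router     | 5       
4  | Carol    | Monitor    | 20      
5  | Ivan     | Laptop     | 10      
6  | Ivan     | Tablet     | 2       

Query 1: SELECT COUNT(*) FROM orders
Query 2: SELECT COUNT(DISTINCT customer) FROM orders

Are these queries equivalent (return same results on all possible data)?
No, not equivalent

Query 1 returns: [(6,)]
Query 2 returns: [(2,)]

Reason: COUNT(*) counts rows, COUNT(DISTINCT customer) counts unique customers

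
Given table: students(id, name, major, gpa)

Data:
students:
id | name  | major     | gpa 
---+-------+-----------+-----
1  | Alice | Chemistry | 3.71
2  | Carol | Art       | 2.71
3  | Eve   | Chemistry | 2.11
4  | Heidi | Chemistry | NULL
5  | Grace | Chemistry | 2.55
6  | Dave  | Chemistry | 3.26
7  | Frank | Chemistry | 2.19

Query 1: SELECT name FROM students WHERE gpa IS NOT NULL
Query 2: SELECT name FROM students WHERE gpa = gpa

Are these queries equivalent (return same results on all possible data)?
Yes, equivalent

Both queries return: [('Alice',), ('Carol',), ('Dave',), ('Eve',), ('Frank',), ('Grace',)]

Reason: IS NOT NULL vs self-equality (both exclude NULLs)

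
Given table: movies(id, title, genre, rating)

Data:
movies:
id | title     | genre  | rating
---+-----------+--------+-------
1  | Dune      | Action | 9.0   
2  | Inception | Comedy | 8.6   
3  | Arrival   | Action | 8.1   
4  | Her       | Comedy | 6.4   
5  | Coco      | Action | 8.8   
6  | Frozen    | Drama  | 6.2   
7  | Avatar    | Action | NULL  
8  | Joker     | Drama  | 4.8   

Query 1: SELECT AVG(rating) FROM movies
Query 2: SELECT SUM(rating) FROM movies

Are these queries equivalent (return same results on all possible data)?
No, not equivalent

Query 1 returns: [(7.414285714285714,)]
Query 2 returns: [(51.9,)]

Reason: AVG vs SUM give different aggregate values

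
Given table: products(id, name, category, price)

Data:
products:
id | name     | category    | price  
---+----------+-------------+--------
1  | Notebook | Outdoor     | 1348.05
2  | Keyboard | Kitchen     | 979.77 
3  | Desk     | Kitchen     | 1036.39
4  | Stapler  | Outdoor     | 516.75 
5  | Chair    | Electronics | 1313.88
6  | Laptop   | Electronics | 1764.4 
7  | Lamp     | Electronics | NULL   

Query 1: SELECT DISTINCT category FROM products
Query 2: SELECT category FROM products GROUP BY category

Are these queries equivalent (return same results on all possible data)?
Yes, equivalent

Both queries return: [('Electronics',), ('Kitchen',), ('Outdoor',)]

Reason: Both get unique categorys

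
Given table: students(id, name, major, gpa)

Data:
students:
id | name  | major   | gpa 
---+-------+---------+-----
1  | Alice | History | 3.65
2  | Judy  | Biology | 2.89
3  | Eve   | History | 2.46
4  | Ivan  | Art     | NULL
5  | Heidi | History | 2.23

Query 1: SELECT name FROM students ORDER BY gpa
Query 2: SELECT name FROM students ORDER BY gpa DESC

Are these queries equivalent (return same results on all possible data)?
No, not equivalent

Query 1 returns: [('Ivan',), ('Heidi',), ('Eve',), ('Judy',), ('Alice',)]
Query 2 returns: [('Alice',), ('Judy',), ('Eve',), ('Heidi',), ('Ivan',)]

Reason: ASC vs DESC gives opposite ordering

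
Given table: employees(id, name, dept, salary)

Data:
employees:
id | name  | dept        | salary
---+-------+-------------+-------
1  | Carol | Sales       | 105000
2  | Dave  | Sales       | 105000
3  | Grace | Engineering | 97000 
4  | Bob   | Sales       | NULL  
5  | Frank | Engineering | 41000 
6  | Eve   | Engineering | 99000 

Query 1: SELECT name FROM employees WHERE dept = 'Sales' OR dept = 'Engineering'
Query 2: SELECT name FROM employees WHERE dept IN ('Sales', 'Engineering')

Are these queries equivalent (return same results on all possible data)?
Yes, equivalent

Both queries return: [('Bob',), ('Carol',), ('Dave',), ('Eve',), ('Frank',), ('Grace',)]

Reason: OR vs IN are equivalent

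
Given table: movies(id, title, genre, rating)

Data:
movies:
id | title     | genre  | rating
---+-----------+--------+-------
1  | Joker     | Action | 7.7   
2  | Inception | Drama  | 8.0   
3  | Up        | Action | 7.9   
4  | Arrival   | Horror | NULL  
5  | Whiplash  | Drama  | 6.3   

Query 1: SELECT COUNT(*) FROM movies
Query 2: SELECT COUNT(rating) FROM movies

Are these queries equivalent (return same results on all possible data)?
No, not equivalent

Query 1 returns: [(5,)]
Query 2 returns: [(4,)]

Reason: COUNT(*) includes NULLs, COUNT(column) excludes them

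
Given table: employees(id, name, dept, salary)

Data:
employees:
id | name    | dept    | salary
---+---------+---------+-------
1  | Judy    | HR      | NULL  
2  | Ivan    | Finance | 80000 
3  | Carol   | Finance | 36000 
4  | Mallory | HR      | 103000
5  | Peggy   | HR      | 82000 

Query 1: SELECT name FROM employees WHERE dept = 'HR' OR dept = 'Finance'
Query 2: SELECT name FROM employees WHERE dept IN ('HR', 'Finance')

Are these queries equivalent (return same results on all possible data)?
Yes, equivalent

Both queries return: [('Carol',), ('Ivan',), ('Judy',), ('Mallory',), ('Peggy',)]

Reason: OR vs IN are equivalent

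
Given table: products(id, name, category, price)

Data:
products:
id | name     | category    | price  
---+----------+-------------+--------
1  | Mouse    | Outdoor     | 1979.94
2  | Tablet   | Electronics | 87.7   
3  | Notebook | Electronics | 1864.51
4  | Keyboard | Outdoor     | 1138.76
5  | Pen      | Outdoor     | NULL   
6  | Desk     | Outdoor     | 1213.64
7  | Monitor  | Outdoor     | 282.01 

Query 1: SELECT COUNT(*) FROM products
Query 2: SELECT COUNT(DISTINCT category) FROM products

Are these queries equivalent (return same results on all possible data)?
No, not equivalent

Query 1 returns: [(7,)]
Query 2 returns: [(2,)]

Reason: COUNT(*) counts rows, COUNT(DISTINCT category) counts unique categorys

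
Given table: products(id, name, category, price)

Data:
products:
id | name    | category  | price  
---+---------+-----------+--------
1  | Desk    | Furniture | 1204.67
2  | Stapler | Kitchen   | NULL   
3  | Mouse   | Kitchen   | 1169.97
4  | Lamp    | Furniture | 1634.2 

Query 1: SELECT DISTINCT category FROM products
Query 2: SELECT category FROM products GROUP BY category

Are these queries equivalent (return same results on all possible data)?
Yes, equivalent

Both queries return: [('Furniture',), ('Kitchen',)]

Reason: Both get unique categorys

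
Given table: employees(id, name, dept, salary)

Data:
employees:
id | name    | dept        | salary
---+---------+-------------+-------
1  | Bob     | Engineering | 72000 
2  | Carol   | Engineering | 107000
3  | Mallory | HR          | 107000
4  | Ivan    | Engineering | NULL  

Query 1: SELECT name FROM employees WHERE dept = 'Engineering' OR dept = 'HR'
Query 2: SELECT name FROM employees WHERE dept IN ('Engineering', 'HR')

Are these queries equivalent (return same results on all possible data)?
Yes, equivalent

Both queries return: [('Bob',), ('Carol',), ('Ivan',), ('Mallory',)]

Reason: OR vs IN are equivalent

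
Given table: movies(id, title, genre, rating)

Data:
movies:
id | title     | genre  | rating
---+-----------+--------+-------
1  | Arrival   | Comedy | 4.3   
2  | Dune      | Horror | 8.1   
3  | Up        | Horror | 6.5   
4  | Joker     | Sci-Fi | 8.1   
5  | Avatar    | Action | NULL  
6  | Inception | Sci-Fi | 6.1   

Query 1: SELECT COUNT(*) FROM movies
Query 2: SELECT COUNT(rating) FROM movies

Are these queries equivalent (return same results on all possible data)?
No, not equivalent

Query 1 returns: [(6,)]
Query 2 returns: [(5,)]

Reason: COUNT(*) includes NULLs, COUNT(column) excludes them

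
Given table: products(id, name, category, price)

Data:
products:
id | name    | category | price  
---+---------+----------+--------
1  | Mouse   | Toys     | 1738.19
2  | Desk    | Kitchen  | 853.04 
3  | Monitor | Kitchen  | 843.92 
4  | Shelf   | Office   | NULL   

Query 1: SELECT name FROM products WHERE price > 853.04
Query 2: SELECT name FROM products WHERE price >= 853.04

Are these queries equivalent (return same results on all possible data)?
No, not equivalent

Query 1 returns: [('Mouse',)]
Query 2 returns: [('Mouse',), ('Desk',)]

Reason: > vs >= gives different results when price = 853.04 exists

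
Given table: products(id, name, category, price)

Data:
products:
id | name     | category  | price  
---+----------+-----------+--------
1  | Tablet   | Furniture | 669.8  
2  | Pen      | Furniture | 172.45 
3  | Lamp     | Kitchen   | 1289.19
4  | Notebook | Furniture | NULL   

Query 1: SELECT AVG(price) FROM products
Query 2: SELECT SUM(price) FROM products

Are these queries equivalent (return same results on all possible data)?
No, not equivalent

Query 1 returns: [(710.48,)]
Query 2 returns: [(2131.44,)]

Reason: AVG vs SUM give different aggregate values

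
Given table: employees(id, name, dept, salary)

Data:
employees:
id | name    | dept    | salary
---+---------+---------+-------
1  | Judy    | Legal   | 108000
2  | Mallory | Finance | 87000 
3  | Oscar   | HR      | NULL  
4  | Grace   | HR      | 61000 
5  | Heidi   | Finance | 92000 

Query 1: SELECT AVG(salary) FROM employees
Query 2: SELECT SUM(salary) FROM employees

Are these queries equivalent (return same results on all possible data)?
No, not equivalent

Query 1 returns: [(87000.0,)]
Query 2 returns: [(348000,)]

Reason: AVG vs SUM give different aggregate values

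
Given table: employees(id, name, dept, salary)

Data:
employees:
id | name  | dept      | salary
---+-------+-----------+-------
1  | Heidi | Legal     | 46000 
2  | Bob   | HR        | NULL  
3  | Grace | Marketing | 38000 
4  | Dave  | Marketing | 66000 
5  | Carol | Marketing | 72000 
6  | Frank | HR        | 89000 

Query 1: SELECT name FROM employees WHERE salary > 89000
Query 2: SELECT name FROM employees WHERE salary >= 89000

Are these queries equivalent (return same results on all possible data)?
No, not equivalent

Query 1 returns: []
Query 2 returns: [('Frank',)]

Reason: > vs >= gives different results when salary = 89000 exists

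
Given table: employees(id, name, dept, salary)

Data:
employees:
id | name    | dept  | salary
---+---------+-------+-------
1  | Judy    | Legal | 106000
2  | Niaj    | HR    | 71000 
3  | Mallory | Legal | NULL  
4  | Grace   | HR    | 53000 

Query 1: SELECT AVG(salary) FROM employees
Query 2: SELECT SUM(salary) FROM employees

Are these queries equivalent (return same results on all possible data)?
No, not equivalent

Query 1 returns: [(76666.66666666667,)]
Query 2 returns: [(230000,)]

Reason: AVG vs SUM give different aggregate values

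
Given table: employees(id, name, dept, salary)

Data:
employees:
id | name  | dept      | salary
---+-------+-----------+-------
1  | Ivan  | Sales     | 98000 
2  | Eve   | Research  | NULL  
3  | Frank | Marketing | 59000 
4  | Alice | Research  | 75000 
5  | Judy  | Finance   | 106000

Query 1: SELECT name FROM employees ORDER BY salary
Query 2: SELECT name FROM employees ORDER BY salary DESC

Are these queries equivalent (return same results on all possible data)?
No, not equivalent

Query 1 returns: [('Eve',), ('Frank',), ('Alice',), ('Ivan',), ('Judy',)]
Query 2 returns: [('Judy',), ('Ivan',), ('Alice',), ('Frank',), ('Eve',)]

Reason: ASC vs DESC gives opposite ordering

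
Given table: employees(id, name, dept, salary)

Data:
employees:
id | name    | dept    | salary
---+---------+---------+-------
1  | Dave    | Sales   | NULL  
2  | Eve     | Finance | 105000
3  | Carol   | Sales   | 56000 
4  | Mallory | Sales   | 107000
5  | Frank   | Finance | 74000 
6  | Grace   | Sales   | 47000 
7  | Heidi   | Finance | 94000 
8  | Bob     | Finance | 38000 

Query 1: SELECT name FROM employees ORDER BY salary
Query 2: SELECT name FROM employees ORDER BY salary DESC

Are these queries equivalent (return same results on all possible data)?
No, not equivalent

Query 1 returns: [('Dave',), ('Bob',), ('Grace',), ('Carol',), ('Frank',), ('Heidi',), ('Eve',), ('Mallory',)]
Query 2 returns: [('Mallory',), ('Eve',), ('Heidi',), ('Frank',), ('Carol',), ('Grace',), ('Bob',), ('Dave',)]

Reason: ASC vs DESC gives opposite ordering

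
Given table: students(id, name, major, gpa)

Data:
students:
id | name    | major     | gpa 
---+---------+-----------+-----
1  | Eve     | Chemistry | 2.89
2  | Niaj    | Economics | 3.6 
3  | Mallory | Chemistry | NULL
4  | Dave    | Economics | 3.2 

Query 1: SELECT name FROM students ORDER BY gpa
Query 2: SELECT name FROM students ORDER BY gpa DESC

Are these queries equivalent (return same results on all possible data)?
No, not equivalent

Query 1 returns: [('Mallory',), ('Eve',), ('Dave',), ('Niaj',)]
Query 2 returns: [('Niaj',), ('Dave',), ('Eve',), ('Mallory',)]

Reason: ASC vs DESC gives opposite ordering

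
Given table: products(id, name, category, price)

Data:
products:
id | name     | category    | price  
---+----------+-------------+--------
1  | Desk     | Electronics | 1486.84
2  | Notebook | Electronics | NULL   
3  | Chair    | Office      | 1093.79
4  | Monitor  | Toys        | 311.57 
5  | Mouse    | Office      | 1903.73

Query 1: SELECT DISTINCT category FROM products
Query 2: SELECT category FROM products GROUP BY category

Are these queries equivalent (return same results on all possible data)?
Yes, equivalent

Both queries return: [('Electronics',), ('Office',), ('Toys',)]

Reason: Both get unique categorys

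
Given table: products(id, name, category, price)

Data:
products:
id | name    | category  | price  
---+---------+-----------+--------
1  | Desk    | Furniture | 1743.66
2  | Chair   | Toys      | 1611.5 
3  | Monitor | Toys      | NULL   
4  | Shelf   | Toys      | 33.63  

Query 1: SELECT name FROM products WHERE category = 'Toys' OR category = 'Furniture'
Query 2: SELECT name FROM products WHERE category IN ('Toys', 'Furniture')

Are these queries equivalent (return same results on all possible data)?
Yes, equivalent

Both queries return: [('Chair',), ('Desk',), ('Monitor',), ('Shelf',)]

Reason: OR vs IN are equivalent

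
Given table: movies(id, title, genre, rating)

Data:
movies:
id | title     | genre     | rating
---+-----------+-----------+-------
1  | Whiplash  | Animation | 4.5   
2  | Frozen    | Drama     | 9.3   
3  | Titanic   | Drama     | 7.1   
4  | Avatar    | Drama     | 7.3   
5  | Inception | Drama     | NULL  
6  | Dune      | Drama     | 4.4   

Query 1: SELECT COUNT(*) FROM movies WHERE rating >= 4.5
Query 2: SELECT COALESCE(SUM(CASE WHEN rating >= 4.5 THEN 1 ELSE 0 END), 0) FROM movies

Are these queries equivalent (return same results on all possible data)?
Yes, equivalent

Both queries return: [(4,)]

Reason: COUNT with WHERE vs conditional SUM (COALESCE handles empty-table NULL)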